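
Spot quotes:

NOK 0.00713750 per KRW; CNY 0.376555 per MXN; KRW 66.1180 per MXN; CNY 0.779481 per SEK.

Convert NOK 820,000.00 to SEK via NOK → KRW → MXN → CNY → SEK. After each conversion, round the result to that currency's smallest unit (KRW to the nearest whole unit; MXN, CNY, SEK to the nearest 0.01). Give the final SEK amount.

SEK 839,403.76

NOK 820,000.00 ÷ 0.00713750 = KRW 114,886,165
KRW 114,886,165 ÷ 66.1180 = MXN 1,737,592.86
MXN 1,737,592.86 × 0.376555 = CNY 654,299.28
CNY 654,299.28 ÷ 0.779481 = SEK 839,403.76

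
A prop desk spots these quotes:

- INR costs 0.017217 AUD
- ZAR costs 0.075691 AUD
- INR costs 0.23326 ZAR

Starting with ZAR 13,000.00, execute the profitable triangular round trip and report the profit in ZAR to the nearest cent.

Profit: ZAR 331.24

Profitable loop is ZAR → AUD → INR → ZAR:
ZAR 13,000.00 × 0.075691 = AUD 983.98
AUD 983.98 ÷ 0.017217 = INR 57,151.83
INR 57,151.83 × 0.23326 = ZAR 13,331.24
Profit = ZAR 13,331.24 − ZAR 13,000.00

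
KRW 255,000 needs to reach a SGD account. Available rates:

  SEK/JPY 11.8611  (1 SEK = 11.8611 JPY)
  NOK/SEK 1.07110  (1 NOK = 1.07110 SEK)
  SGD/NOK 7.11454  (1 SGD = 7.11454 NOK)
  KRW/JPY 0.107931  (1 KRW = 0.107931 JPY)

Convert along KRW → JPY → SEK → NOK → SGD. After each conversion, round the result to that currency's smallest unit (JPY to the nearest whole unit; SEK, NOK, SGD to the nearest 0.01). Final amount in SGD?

SGD 304.49

KRW 255,000 × 0.107931 = JPY 27,522
JPY 27,522 ÷ 11.8611 = SEK 2,320.36
SEK 2,320.36 ÷ 1.07110 = NOK 2,166.33
NOK 2,166.33 ÷ 7.11454 = SGD 304.49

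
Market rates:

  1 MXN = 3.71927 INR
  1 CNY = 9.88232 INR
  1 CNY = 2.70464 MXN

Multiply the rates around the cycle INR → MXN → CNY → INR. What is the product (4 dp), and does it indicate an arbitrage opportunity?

Around INR → MXN → CNY → INR: 1 ÷ 3.71927 ÷ 2.70464 × 9.88232 = 0.982408
Product < 1; profitable direction is INR → CNY → MXN → INR.

0.9824 (arbitrage exists)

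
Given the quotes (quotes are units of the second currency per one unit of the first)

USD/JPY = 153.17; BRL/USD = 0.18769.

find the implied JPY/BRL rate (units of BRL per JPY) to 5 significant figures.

1 JPY ÷ 153.17 = 0.00652869 USD
0.00652869 USD ÷ 0.18769 = 0.0347845 BRL

JPY/BRL = 0.034784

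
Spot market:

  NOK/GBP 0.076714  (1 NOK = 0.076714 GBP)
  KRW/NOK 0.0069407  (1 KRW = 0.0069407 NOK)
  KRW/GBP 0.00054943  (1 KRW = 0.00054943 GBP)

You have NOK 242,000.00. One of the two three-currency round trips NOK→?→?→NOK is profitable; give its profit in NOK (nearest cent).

Profit: NOK 7,717.99

Profitable loop is NOK → KRW → GBP → NOK:
NOK 242,000.00 ÷ 0.0069407 = KRW 34,866,800
KRW 34,866,800 × 0.00054943 = GBP 19,156.87
GBP 19,156.87 ÷ 0.076714 = NOK 249,717.99
Profit = NOK 249,717.99 − NOK 242,000.00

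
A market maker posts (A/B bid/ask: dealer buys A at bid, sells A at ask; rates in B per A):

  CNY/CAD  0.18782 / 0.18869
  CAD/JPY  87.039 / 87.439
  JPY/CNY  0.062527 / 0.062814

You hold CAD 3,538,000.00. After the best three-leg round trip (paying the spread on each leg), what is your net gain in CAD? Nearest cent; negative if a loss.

Best loop CAD → JPY → CNY → CAD:
CAD 3,538,000.00 × 87.039 (sell CAD at bid) = JPY 307,943,982
JPY 307,943,982 × 0.062527 (sell JPY at bid) = CNY 19,254,813.36
CNY 19,254,813.36 × 0.18782 (sell CNY at bid) = CAD 3,616,439.05

Net profit: CAD 78,439.05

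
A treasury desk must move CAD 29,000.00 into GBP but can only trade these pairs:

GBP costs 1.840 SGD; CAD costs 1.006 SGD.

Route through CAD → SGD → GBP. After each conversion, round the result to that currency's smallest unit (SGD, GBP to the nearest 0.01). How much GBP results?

CAD 29,000.00 × 1.006 = SGD 29,174.00
SGD 29,174.00 ÷ 1.840 = GBP 15,855.43

GBP 15,855.43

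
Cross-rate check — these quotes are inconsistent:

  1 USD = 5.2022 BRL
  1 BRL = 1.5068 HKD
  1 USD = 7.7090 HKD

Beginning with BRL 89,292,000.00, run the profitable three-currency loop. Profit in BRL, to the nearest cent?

Profit: BRL 1,502,002.40

Profitable loop is BRL → HKD → USD → BRL:
BRL 89,292,000.00 × 1.5068 = HKD 134,545,185.60
HKD 134,545,185.60 ÷ 7.7090 = USD 17,453,001.12
USD 17,453,001.12 × 5.2022 = BRL 90,794,002.40
Profit = BRL 90,794,002.40 − BRL 89,292,000.00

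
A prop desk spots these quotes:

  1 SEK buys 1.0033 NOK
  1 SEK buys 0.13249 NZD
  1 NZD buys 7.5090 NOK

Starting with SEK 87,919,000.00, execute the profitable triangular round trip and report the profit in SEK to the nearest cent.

Profitable loop is SEK → NOK → NZD → SEK:
SEK 87,919,000.00 × 1.0033 = NOK 88,209,132.70
NOK 88,209,132.70 ÷ 7.5090 = NZD 11,747,121.15
NZD 11,747,121.15 ÷ 0.13249 = SEK 88,664,209.74
Profit = SEK 88,664,209.74 − SEK 87,919,000.00

Profit: SEK 745,209.74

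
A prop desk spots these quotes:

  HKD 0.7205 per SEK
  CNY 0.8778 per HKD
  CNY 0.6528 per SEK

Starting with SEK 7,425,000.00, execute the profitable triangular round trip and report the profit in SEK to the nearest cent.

Profit: SEK 238,850.81

Profitable loop is SEK → CNY → HKD → SEK:
SEK 7,425,000.00 × 0.6528 = CNY 4,847,040.00
CNY 4,847,040.00 ÷ 0.8778 = HKD 5,521,804.51
HKD 5,521,804.51 ÷ 0.7205 = SEK 7,663,850.81
Profit = SEK 7,663,850.81 − SEK 7,425,000.00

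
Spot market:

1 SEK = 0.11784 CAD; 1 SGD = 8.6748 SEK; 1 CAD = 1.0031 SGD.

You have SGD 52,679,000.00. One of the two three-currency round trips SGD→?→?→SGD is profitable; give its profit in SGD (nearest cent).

Profit: SGD 1,338,434.90

Profitable loop is SGD → SEK → CAD → SGD:
SGD 52,679,000.00 × 8.6748 = SEK 456,979,789.20
SEK 456,979,789.20 × 0.11784 = CAD 53,850,498.36
CAD 53,850,498.36 × 1.0031 = SGD 54,017,434.90
Profit = SGD 54,017,434.90 − SGD 52,679,000.00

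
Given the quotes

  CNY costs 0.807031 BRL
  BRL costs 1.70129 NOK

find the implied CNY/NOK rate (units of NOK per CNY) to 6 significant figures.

CNY/NOK = 1.37299

1 CNY × 0.807031 = 0.807031 BRL
0.807031 BRL × 1.70129 = 1.37299 NOK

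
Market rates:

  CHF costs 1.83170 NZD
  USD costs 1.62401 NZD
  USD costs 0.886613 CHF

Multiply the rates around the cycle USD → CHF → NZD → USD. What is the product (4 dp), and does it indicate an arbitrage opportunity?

1.0000 (no arbitrage)

Around USD → CHF → NZD → USD: 1 × 0.886613 × 1.83170 ÷ 1.62401 = 0.999999
Product ≈ 1 (deviation 0.000%, within rounding noise).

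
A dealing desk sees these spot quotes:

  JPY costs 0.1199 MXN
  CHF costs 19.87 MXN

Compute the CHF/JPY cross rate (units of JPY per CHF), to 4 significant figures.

CHF/JPY = 165.7

1 CHF × 19.87 = 19.87 MXN
19.87 MXN ÷ 0.1199 = 165.721 JPY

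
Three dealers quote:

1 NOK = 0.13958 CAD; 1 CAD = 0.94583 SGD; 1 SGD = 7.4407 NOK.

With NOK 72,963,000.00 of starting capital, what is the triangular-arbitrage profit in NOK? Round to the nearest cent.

Profit: NOK 1,313,701.44

Profitable loop is NOK → SGD → CAD → NOK:
NOK 72,963,000.00 ÷ 7.4407 = SGD 9,805,932.24
SGD 9,805,932.24 ÷ 0.94583 = CAD 10,367,541.99
CAD 10,367,541.99 ÷ 0.13958 = NOK 74,276,701.44
Profit = NOK 74,276,701.44 − NOK 72,963,000.00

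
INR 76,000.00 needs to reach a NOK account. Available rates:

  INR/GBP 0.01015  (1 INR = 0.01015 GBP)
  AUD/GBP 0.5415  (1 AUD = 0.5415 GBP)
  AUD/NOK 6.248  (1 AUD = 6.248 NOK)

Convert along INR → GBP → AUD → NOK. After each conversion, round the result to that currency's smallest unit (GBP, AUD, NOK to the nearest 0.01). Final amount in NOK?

INR 76,000.00 × 0.01015 = GBP 771.40
GBP 771.40 ÷ 0.5415 = AUD 1,424.56
AUD 1,424.56 × 6.248 = NOK 8,900.65

NOK 8,900.65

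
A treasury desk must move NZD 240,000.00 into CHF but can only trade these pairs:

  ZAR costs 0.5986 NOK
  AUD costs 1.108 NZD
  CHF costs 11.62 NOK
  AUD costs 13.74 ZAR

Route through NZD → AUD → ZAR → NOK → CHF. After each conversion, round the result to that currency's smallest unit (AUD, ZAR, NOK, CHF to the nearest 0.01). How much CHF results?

NZD 240,000.00 ÷ 1.108 = AUD 216,606.50
AUD 216,606.50 × 13.74 = ZAR 2,976,173.31
ZAR 2,976,173.31 × 0.5986 = NOK 1,781,537.34
NOK 1,781,537.34 ÷ 11.62 = CHF 153,316.47

CHF 153,316.47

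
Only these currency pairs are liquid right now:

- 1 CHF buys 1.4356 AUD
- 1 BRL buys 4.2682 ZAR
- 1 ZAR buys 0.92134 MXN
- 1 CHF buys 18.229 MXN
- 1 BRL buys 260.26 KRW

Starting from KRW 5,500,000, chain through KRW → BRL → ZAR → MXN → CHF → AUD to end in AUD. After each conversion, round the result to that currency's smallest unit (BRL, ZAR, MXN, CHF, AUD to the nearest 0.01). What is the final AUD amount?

AUD 6,544.71

KRW 5,500,000 ÷ 260.26 = BRL 21,132.71
BRL 21,132.71 × 4.2682 = ZAR 90,198.63
ZAR 90,198.63 × 0.92134 = MXN 83,103.61
MXN 83,103.61 ÷ 18.229 = CHF 4,558.87
CHF 4,558.87 × 1.4356 = AUD 6,544.71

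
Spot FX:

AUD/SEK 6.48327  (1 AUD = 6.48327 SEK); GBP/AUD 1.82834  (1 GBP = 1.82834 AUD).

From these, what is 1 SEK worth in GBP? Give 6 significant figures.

1 SEK ÷ 6.48327 = 0.154243 AUD
0.154243 AUD ÷ 1.82834 = 0.0843624 GBP

SEK/GBP = 0.0843624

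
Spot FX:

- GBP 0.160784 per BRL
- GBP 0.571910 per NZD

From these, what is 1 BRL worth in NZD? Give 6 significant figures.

BRL/NZD = 0.281135

1 BRL × 0.160784 = 0.160784 GBP
0.160784 GBP ÷ 0.571910 = 0.281135 NZD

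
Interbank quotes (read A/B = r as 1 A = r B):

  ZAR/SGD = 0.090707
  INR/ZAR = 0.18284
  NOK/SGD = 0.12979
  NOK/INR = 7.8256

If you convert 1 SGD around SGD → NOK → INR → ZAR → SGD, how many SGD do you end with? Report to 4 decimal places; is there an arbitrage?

1.0000 (no arbitrage)

Around SGD → NOK → INR → ZAR → SGD: 1 ÷ 0.12979 × 7.8256 × 0.18284 × 0.090707 = 0.999973
Product ≈ 1 (deviation 0.003%, within rounding noise).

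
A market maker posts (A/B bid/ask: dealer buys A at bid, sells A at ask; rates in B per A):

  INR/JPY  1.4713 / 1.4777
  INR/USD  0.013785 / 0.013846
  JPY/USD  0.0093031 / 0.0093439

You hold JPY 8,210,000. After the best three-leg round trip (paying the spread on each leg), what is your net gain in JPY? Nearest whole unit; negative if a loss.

Net result: JPY -13,367 (no profitable arbitrage after spreads)

Best loop JPY → INR → USD → JPY:
JPY 8,210,000 ÷ 1.4777 (buy INR at ask) = INR 5,555,931.52
INR 5,555,931.52 × 0.013785 (sell INR at bid) = USD 76,588.52
USD 76,588.52 ÷ 0.0093439 (buy JPY at ask) = JPY 8,196,633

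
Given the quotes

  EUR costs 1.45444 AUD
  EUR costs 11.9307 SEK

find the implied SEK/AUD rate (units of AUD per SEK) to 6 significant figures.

1 SEK ÷ 11.9307 = 0.0838174 EUR
0.0838174 EUR × 1.45444 = 0.121907 AUD

SEK/AUD = 0.121907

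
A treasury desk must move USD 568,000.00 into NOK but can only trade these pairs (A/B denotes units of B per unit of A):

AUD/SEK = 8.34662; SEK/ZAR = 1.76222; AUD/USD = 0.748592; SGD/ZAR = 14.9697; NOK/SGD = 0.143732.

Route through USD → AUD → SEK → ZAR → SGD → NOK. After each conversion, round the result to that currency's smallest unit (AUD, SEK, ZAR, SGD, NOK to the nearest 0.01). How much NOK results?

USD 568,000.00 ÷ 0.748592 = AUD 758,757.77
AUD 758,757.77 × 8.34662 = SEK 6,333,062.78
SEK 6,333,062.78 × 1.76222 = ZAR 11,160,249.89
ZAR 11,160,249.89 ÷ 14.9697 = SGD 745,522.62
SGD 745,522.62 ÷ 0.143732 = NOK 5,186,893.80

NOK 5,186,893.80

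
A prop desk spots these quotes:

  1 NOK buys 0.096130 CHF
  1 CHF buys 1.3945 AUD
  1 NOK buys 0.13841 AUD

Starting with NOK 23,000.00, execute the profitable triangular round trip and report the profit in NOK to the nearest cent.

Profit: NOK 747.50

Profitable loop is NOK → AUD → CHF → NOK:
NOK 23,000.00 × 0.13841 = AUD 3,183.43
AUD 3,183.43 ÷ 1.3945 = CHF 2,282.85
CHF 2,282.85 ÷ 0.096130 = NOK 23,747.50
Profit = NOK 23,747.50 − NOK 23,000.00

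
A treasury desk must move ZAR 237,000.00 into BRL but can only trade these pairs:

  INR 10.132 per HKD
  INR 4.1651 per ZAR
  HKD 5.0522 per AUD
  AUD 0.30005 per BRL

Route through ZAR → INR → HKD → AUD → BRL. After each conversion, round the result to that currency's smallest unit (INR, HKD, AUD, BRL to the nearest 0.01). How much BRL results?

BRL 64,269.42

ZAR 237,000.00 × 4.1651 = INR 987,128.70
INR 987,128.70 ÷ 10.132 = HKD 97,426.84
HKD 97,426.84 ÷ 5.0522 = AUD 19,284.04
AUD 19,284.04 ÷ 0.30005 = BRL 64,269.42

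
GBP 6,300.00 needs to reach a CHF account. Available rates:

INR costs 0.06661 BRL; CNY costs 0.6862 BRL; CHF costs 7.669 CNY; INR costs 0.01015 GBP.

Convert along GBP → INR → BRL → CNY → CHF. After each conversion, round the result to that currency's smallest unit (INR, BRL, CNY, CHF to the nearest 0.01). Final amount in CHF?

CHF 7,856.42

GBP 6,300.00 ÷ 0.01015 = INR 620,689.66
INR 620,689.66 × 0.06661 = BRL 41,344.14
BRL 41,344.14 ÷ 0.6862 = CNY 60,250.86
CNY 60,250.86 ÷ 7.669 = CHF 7,856.42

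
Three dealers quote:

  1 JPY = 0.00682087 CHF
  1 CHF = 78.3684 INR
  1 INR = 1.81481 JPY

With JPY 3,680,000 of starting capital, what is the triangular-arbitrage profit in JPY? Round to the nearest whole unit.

Profitable loop is JPY → INR → CHF → JPY:
JPY 3,680,000 ÷ 1.81481 = INR 2,027,760.48
INR 2,027,760.48 ÷ 78.3684 = CHF 25,874.72
CHF 25,874.72 ÷ 0.00682087 = JPY 3,793,463
Profit = JPY 3,793,463 − JPY 3,680,000

Profit: JPY 113,463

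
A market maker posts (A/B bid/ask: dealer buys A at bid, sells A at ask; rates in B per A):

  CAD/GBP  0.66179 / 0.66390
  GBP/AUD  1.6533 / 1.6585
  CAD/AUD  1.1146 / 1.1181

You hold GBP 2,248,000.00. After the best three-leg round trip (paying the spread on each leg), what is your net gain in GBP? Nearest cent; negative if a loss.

Best loop GBP → CAD → AUD → GBP:
GBP 2,248,000.00 ÷ 0.66390 (buy CAD at ask) = CAD 3,386,052.12
CAD 3,386,052.12 × 1.1146 (sell CAD at bid) = AUD 3,774,093.69
AUD 3,774,093.69 ÷ 1.6585 (buy GBP at ask) = GBP 2,275,606.69

Net profit: GBP 27,606.69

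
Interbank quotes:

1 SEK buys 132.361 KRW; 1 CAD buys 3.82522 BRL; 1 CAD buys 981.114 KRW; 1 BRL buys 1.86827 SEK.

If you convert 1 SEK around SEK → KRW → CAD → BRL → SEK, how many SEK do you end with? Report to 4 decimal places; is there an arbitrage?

Around SEK → KRW → CAD → BRL → SEK: 1 × 132.361 ÷ 981.114 × 3.82522 × 1.86827 = 0.964132
Product < 1; profitable direction is SEK → BRL → CAD → KRW → SEK.

0.9641 (arbitrage exists)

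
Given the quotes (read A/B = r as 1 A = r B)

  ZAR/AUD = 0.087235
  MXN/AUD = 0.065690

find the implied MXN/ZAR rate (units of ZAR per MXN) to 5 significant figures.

1 MXN × 0.065690 = 0.06569 AUD
0.06569 AUD ÷ 0.087235 = 0.753023 ZAR

MXN/ZAR = 0.75302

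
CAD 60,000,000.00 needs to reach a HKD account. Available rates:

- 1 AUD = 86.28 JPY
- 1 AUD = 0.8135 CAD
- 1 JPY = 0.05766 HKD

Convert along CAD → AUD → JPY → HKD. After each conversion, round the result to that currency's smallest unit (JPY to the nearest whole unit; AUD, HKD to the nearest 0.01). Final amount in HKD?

HKD 366,925,984.05

CAD 60,000,000.00 ÷ 0.8135 = AUD 73,755,378.00
AUD 73,755,378.00 × 86.28 = JPY 6,363,614,014
JPY 6,363,614,014 × 0.05766 = HKD 366,925,984.05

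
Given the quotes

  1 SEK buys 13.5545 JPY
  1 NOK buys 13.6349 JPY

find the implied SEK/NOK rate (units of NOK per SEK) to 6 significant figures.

SEK/NOK = 0.994103

1 SEK × 13.5545 = 13.5545 JPY
13.5545 JPY ÷ 13.6349 = 0.994103 NOK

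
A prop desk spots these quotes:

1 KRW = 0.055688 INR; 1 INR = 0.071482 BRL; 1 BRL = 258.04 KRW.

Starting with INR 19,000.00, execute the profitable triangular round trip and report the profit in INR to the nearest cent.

Profitable loop is INR → BRL → KRW → INR:
INR 19,000.00 × 0.071482 = BRL 1,358.16
BRL 1,358.16 × 258.04 = KRW 350,459
KRW 350,459 × 0.055688 = INR 19,516.37
Profit = INR 19,516.37 − INR 19,000.00

Profit: INR 516.37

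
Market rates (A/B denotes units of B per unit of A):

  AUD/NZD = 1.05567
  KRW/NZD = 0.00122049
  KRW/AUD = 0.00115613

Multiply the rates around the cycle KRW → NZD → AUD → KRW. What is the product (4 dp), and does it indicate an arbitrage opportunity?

1.0000 (no arbitrage)

Around KRW → NZD → AUD → KRW: 1 × 0.00122049 ÷ 1.05567 ÷ 0.00115613 = 0.999999
Product ≈ 1 (deviation 0.000%, within rounding noise).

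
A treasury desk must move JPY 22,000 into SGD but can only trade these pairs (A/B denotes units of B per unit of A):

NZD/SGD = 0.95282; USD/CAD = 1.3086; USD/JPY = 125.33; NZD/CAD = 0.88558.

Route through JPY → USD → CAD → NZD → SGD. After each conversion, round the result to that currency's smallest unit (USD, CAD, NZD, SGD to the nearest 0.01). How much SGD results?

SGD 247.15

JPY 22,000 ÷ 125.33 = USD 175.54
USD 175.54 × 1.3086 = CAD 229.71
CAD 229.71 ÷ 0.88558 = NZD 259.39
NZD 259.39 × 0.95282 = SGD 247.15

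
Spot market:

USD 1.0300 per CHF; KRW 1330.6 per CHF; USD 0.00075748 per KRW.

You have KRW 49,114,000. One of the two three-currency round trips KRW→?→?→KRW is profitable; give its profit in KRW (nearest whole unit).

Profitable loop is KRW → CHF → USD → KRW:
KRW 49,114,000 ÷ 1330.6 = CHF 36,911.17
CHF 36,911.17 × 1.0300 = USD 38,018.50
USD 38,018.50 ÷ 0.00075748 = KRW 50,190,768
Profit = KRW 50,190,768 − KRW 49,114,000

Profit: KRW 1,076,768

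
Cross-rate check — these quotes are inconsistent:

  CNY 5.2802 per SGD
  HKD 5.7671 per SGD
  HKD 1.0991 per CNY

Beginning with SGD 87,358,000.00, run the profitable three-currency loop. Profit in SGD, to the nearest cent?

Profitable loop is SGD → CNY → HKD → SGD:
SGD 87,358,000.00 × 5.2802 = CNY 461,267,711.60
CNY 461,267,711.60 × 1.0991 = HKD 506,979,341.82
HKD 506,979,341.82 ÷ 5.7671 = SGD 87,908,886.93
Profit = SGD 87,908,886.93 − SGD 87,358,000.00

Profit: SGD 550,886.93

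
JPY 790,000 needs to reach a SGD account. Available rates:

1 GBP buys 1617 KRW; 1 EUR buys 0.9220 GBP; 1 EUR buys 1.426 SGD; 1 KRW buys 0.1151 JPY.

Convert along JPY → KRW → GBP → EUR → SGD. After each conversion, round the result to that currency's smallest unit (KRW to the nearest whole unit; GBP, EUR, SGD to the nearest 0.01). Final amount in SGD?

SGD 6,564.93

JPY 790,000 ÷ 0.1151 = KRW 6,863,597
KRW 6,863,597 ÷ 1617 = GBP 4,244.65
GBP 4,244.65 ÷ 0.9220 = EUR 4,603.74
EUR 4,603.74 × 1.426 = SGD 6,564.93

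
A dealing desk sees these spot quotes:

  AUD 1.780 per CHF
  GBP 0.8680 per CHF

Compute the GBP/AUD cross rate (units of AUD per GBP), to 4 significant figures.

1 GBP ÷ 0.8680 = 1.15207 CHF
1.15207 CHF × 1.780 = 2.05069 AUD

GBP/AUD = 2.051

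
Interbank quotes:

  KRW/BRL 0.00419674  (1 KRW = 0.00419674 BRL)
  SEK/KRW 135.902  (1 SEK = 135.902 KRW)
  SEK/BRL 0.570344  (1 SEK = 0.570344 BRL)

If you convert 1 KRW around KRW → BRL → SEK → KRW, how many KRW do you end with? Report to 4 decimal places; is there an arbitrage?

Around KRW → BRL → SEK → KRW: 1 × 0.00419674 ÷ 0.570344 × 135.902 = 1.000002
Product ≈ 1 (deviation 0.000%, within rounding noise).

1.0000 (no arbitrage)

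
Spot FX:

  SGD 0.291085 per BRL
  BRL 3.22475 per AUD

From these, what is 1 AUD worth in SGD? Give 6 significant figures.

1 AUD × 3.22475 = 3.22475 BRL
3.22475 BRL × 0.291085 = 0.938676 SGD

AUD/SGD = 0.938676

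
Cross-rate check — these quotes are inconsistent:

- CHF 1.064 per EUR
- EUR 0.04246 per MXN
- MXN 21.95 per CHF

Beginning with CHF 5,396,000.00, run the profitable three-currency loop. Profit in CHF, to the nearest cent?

Profit: CHF 45,464.48

Profitable loop is CHF → EUR → MXN → CHF:
CHF 5,396,000.00 ÷ 1.064 = EUR 5,071,428.57
EUR 5,071,428.57 ÷ 0.04246 = MXN 119,440,145.35
MXN 119,440,145.35 ÷ 21.95 = CHF 5,441,464.48
Profit = CHF 5,441,464.48 − CHF 5,396,000.00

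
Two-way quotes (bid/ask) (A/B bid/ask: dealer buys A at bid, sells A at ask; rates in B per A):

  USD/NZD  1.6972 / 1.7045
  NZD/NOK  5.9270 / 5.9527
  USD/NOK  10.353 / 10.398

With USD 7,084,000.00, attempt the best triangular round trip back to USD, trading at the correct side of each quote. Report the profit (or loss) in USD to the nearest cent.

Net profit: USD 144,259.99

Best loop USD → NOK → NZD → USD:
USD 7,084,000.00 × 10.353 (sell USD at bid) = NOK 73,340,652.00
NOK 73,340,652.00 ÷ 5.9527 (buy NZD at ask) = NZD 12,320,569.15
NZD 12,320,569.15 ÷ 1.7045 (buy USD at ask) = USD 7,228,259.99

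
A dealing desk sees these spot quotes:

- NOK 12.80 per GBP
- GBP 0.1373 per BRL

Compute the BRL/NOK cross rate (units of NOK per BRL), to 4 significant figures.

1 BRL × 0.1373 = 0.1373 GBP
0.1373 GBP × 12.80 = 1.75744 NOK

BRL/NOK = 1.757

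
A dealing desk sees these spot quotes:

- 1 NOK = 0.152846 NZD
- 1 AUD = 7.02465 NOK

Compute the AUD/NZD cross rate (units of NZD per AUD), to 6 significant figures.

AUD/NZD = 1.07369

1 AUD × 7.02465 = 7.02465 NOK
7.02465 NOK × 0.152846 = 1.07369 NZD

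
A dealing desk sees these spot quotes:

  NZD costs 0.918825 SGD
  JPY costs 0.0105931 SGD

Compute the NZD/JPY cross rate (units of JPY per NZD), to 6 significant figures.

1 NZD × 0.918825 = 0.918825 SGD
0.918825 SGD ÷ 0.0105931 = 86.7381 JPY

NZD/JPY = 86.7381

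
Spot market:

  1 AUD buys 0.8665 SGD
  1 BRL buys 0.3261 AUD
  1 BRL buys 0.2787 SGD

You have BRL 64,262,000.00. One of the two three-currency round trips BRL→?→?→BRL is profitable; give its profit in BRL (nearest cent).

Profitable loop is BRL → AUD → SGD → BRL:
BRL 64,262,000.00 × 0.3261 = AUD 20,955,838.20
AUD 20,955,838.20 × 0.8665 = SGD 18,158,233.80
SGD 18,158,233.80 ÷ 0.2787 = BRL 65,153,332.62
Profit = BRL 65,153,332.62 − BRL 64,262,000.00

Profit: BRL 891,332.62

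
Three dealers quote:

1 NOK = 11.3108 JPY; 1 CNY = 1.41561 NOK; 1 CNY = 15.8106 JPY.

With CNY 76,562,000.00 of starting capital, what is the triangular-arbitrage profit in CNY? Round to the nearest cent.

Profit: CNY 973,727.03

Profitable loop is CNY → NOK → JPY → CNY:
CNY 76,562,000.00 × 1.41561 = NOK 108,381,932.82
NOK 108,381,932.82 × 11.3108 = JPY 1,225,886,366
JPY 1,225,886,366 ÷ 15.8106 = CNY 77,535,727.03
Profit = CNY 77,535,727.03 − CNY 76,562,000.00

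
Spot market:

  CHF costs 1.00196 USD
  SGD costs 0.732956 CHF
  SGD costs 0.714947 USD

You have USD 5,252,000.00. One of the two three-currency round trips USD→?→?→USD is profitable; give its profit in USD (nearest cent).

Profit: USD 142,847.31

Profitable loop is USD → SGD → CHF → USD:
USD 5,252,000.00 ÷ 0.714947 = SGD 7,345,999.07
SGD 7,345,999.07 × 0.732956 = CHF 5,384,294.10
CHF 5,384,294.10 × 1.00196 = USD 5,394,847.31
Profit = USD 5,394,847.31 − USD 5,252,000.00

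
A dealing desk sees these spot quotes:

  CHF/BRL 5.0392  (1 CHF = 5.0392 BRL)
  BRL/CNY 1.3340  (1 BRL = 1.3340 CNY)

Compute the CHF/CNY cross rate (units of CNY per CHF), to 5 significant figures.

1 CHF × 5.0392 = 5.0392 BRL
5.0392 BRL × 1.3340 = 6.72229 CNY

CHF/CNY = 6.7223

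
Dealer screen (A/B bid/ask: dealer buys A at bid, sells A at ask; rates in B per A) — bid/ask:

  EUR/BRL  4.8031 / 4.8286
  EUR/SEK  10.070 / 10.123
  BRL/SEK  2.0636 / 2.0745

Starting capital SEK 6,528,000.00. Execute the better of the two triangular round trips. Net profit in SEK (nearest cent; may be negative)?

Best loop SEK → BRL → EUR → SEK:
SEK 6,528,000.00 ÷ 2.0745 (buy BRL at ask) = BRL 3,146,782.36
BRL 3,146,782.36 ÷ 4.8286 (buy EUR at ask) = EUR 651,696.63
EUR 651,696.63 × 10.070 (sell EUR at bid) = SEK 6,562,585.08

Net profit: SEK 34,585.08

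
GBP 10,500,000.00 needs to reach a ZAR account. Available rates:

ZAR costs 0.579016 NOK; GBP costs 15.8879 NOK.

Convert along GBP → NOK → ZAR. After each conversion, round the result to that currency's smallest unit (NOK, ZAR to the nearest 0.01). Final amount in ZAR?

GBP 10,500,000.00 × 15.8879 = NOK 166,822,950.00
NOK 166,822,950.00 ÷ 0.579016 = ZAR 288,114,577.14

ZAR 288,114,577.14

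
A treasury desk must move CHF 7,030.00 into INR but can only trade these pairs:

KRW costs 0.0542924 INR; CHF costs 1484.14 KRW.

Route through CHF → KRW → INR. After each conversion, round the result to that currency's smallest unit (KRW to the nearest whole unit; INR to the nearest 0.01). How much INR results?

INR 566,459.97

CHF 7,030.00 × 1484.14 = KRW 10,433,504
KRW 10,433,504 × 0.0542924 = INR 566,459.97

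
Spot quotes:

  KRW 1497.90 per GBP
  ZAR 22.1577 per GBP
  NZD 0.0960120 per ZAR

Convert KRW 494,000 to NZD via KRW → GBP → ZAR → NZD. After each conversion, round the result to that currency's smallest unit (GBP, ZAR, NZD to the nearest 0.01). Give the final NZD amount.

NZD 701.62

KRW 494,000 ÷ 1497.90 = GBP 329.80
GBP 329.80 × 22.1577 = ZAR 7,307.61
ZAR 7,307.61 × 0.0960120 = NZD 701.62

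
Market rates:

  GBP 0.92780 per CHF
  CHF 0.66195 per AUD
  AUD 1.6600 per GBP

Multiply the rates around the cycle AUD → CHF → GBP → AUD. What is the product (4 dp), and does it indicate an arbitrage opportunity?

Around AUD → CHF → GBP → AUD: 1 × 0.66195 × 0.92780 × 1.6600 = 1.019501
Product > 1; profitable direction is AUD → CHF → GBP → AUD.

1.0195 (arbitrage exists)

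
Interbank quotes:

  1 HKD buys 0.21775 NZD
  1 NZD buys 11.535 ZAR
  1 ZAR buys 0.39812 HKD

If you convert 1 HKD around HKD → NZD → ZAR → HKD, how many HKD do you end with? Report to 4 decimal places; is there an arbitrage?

Around HKD → NZD → ZAR → HKD: 1 × 0.21775 × 11.535 × 0.39812 = 0.999976
Product ≈ 1 (deviation 0.002%, within rounding noise).

1.0000 (no arbitrage)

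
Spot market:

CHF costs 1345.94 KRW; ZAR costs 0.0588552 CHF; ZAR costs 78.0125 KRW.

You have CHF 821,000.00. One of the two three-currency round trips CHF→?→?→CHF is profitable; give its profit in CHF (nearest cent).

Profitable loop is CHF → KRW → ZAR → CHF:
CHF 821,000.00 × 1345.94 = KRW 1,105,016,740
KRW 1,105,016,740 ÷ 78.0125 = ZAR 14,164,611.31
ZAR 14,164,611.31 × 0.0588552 = CHF 833,661.03
Profit = CHF 833,661.03 − CHF 821,000.00

Profit: CHF 12,661.03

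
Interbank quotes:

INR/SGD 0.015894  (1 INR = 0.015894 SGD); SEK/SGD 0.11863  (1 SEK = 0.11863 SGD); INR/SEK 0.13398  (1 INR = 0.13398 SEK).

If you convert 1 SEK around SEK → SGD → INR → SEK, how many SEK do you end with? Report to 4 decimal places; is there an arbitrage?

1.0000 (no arbitrage)

Around SEK → SGD → INR → SEK: 1 × 0.11863 ÷ 0.015894 × 0.13398 = 1.000003
Product ≈ 1 (deviation 0.000%, within rounding noise).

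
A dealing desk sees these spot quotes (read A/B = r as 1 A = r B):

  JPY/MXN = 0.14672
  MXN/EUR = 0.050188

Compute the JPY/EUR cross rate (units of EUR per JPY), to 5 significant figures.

JPY/EUR = 0.0073636

1 JPY × 0.14672 = 0.14672 MXN
0.14672 MXN × 0.050188 = 0.00736358 EUR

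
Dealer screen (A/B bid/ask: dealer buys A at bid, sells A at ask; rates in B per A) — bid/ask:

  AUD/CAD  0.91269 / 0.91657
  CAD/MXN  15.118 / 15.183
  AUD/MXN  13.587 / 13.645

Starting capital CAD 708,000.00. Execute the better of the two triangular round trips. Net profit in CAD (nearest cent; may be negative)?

Net profit: CAD 7,941.19

Best loop CAD → MXN → AUD → CAD:
CAD 708,000.00 × 15.118 (sell CAD at bid) = MXN 10,703,544.00
MXN 10,703,544.00 ÷ 13.645 (buy AUD at ask) = AUD 784,429.75
AUD 784,429.75 × 0.91269 (sell AUD at bid) = CAD 715,941.19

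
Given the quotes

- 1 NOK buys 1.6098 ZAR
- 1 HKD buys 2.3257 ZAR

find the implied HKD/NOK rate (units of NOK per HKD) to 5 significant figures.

1 HKD × 2.3257 = 2.3257 ZAR
2.3257 ZAR ÷ 1.6098 = 1.44471 NOK

HKD/NOK = 1.4447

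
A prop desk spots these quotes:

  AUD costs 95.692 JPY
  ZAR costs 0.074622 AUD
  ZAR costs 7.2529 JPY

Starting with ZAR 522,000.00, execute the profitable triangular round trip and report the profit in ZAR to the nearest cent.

Profit: ZAR 8,199.94

Profitable loop is ZAR → JPY → AUD → ZAR:
ZAR 522,000.00 × 7.2529 = JPY 3,786,014
JPY 3,786,014 ÷ 95.692 = AUD 39,564.58
AUD 39,564.58 ÷ 0.074622 = ZAR 530,199.94
Profit = ZAR 530,199.94 − ZAR 522,000.00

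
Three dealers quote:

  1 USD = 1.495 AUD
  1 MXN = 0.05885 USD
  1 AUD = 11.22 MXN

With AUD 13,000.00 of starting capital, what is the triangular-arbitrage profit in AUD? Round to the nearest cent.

Profit: AUD 169.30

Profitable loop is AUD → USD → MXN → AUD:
AUD 13,000.00 ÷ 1.495 = USD 8,695.65
USD 8,695.65 ÷ 0.05885 = MXN 147,759.60
MXN 147,759.60 ÷ 11.22 = AUD 13,169.30
Profit = AUD 13,169.30 − AUD 13,000.00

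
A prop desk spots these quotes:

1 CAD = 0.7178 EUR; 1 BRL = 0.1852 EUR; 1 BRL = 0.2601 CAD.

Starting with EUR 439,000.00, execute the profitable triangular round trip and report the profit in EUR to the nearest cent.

Profit: EUR 3,555.09

Profitable loop is EUR → BRL → CAD → EUR:
EUR 439,000.00 ÷ 0.1852 = BRL 2,370,410.37
BRL 2,370,410.37 × 0.2601 = CAD 616,543.74
CAD 616,543.74 × 0.7178 = EUR 442,555.09
Profit = EUR 442,555.09 − EUR 439,000.00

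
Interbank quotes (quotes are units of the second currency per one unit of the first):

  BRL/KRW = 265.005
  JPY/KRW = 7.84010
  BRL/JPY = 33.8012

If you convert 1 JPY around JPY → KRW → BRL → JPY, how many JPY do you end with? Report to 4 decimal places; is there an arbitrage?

Around JPY → KRW → BRL → JPY: 1 × 7.84010 ÷ 265.005 × 33.8012 = 0.999999
Product ≈ 1 (deviation 0.000%, within rounding noise).

1.0000 (no arbitrage)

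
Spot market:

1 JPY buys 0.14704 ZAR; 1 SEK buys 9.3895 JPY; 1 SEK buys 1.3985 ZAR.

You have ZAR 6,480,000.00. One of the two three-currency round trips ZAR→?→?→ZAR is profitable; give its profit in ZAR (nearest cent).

Profit: ZAR 83,863.13

Profitable loop is ZAR → JPY → SEK → ZAR:
ZAR 6,480,000.00 ÷ 0.14704 = JPY 44,069,641
JPY 44,069,641 ÷ 9.3895 = SEK 4,693,502.41
SEK 4,693,502.41 × 1.3985 = ZAR 6,563,863.13
Profit = ZAR 6,563,863.13 − ZAR 6,480,000.00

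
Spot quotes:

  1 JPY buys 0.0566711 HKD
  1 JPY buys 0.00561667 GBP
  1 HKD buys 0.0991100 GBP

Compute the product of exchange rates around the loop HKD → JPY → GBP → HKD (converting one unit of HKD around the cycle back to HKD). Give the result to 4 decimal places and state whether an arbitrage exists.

Around HKD → JPY → GBP → HKD: 1 ÷ 0.0566711 × 0.00561667 ÷ 0.0991100 = 1.000000
Product ≈ 1 (deviation 0.000%, within rounding noise).

1.0000 (no arbitrage)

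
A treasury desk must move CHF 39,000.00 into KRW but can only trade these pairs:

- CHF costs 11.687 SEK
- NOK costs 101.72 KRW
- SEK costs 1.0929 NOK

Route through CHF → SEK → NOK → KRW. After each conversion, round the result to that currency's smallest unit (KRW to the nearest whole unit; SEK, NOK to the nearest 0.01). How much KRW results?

CHF 39,000.00 × 11.687 = SEK 455,793.00
SEK 455,793.00 × 1.0929 = NOK 498,136.17
NOK 498,136.17 × 101.72 = KRW 50,670,411

KRW 50,670,411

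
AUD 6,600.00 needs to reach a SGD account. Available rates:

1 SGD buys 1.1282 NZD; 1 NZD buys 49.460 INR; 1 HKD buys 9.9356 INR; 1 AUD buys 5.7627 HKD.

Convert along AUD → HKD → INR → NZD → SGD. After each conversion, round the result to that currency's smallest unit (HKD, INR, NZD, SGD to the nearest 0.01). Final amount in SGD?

AUD 6,600.00 × 5.7627 = HKD 38,033.82
HKD 38,033.82 × 9.9356 = INR 377,888.82
INR 377,888.82 ÷ 49.460 = NZD 7,640.29
NZD 7,640.29 ÷ 1.1282 = SGD 6,772.11

SGD 6,772.11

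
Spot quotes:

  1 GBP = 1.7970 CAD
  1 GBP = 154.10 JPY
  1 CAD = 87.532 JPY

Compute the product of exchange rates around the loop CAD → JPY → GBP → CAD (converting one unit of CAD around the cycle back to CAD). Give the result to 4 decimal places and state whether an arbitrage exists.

1.0207 (arbitrage exists)

Around CAD → JPY → GBP → CAD: 1 × 87.532 ÷ 154.10 × 1.7970 = 1.020733
Product > 1; profitable direction is CAD → JPY → GBP → CAD.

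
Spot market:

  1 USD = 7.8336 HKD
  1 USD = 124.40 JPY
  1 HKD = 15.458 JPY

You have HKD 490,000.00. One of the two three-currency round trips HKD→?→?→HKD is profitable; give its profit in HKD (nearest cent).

Profit: HKD 13,386.73

Profitable loop is HKD → USD → JPY → HKD:
HKD 490,000.00 ÷ 7.8336 = USD 62,551.06
USD 62,551.06 × 124.40 = JPY 7,781,352
JPY 7,781,352 ÷ 15.458 = HKD 503,386.73
Profit = HKD 503,386.73 − HKD 490,000.00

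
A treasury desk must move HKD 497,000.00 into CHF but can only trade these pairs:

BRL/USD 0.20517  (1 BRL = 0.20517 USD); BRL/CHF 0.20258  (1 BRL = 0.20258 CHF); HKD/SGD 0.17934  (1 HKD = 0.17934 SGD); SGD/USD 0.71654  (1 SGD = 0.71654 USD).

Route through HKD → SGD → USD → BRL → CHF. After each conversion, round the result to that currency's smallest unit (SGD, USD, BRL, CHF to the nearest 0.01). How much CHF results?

HKD 497,000.00 × 0.17934 = SGD 89,131.98
SGD 89,131.98 × 0.71654 = USD 63,866.63
USD 63,866.63 ÷ 0.20517 = BRL 311,286.40
BRL 311,286.40 × 0.20258 = CHF 63,060.40

CHF 63,060.40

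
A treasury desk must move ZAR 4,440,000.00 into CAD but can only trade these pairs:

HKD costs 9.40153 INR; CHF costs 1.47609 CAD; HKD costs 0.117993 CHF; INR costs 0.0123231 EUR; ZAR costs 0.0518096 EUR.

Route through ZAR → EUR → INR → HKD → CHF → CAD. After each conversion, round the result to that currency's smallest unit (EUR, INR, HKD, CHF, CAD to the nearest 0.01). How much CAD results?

ZAR 4,440,000.00 × 0.0518096 = EUR 230,034.62
EUR 230,034.62 ÷ 0.0123231 = INR 18,666,944.19
INR 18,666,944.19 ÷ 9.40153 = HKD 1,985,521.95
HKD 1,985,521.95 × 0.117993 = CHF 234,277.69
CHF 234,277.69 × 1.47609 = CAD 345,814.96

CAD 345,814.96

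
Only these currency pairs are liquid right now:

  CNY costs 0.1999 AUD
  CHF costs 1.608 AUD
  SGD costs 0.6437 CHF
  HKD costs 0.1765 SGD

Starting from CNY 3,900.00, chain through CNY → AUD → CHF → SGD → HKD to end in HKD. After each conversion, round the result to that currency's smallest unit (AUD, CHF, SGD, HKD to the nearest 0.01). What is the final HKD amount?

HKD 4,267.37

CNY 3,900.00 × 0.1999 = AUD 779.61
AUD 779.61 ÷ 1.608 = CHF 484.83
CHF 484.83 ÷ 0.6437 = SGD 753.19
SGD 753.19 ÷ 0.1765 = HKD 4,267.37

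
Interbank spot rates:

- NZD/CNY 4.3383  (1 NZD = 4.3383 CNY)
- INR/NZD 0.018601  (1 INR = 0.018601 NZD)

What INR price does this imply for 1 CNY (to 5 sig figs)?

CNY/INR = 12.392

1 CNY ÷ 4.3383 = 0.230505 NZD
0.230505 NZD ÷ 0.018601 = 12.3921 INR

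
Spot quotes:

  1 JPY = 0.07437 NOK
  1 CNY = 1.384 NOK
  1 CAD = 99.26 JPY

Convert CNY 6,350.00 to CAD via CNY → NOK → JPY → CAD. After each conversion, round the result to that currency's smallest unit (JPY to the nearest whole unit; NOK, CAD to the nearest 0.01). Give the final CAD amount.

CAD 1,190.52

CNY 6,350.00 × 1.384 = NOK 8,788.40
NOK 8,788.40 ÷ 0.07437 = JPY 118,171
JPY 118,171 ÷ 99.26 = CAD 1,190.52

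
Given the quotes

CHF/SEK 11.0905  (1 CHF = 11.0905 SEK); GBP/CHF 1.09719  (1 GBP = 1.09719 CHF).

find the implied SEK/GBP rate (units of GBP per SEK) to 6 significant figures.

1 SEK ÷ 11.0905 = 0.0901673 CHF
0.0901673 CHF ÷ 1.09719 = 0.0821802 GBP

SEK/GBP = 0.0821802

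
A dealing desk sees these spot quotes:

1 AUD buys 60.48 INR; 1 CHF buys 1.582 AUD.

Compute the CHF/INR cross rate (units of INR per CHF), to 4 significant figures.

1 CHF × 1.582 = 1.582 AUD
1.582 AUD × 60.48 = 95.6794 INR

CHF/INR = 95.68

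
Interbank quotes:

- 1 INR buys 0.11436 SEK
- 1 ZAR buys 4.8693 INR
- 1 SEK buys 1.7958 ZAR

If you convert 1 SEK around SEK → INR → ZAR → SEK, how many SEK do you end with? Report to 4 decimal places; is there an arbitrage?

1.0000 (no arbitrage)

Around SEK → INR → ZAR → SEK: 1 ÷ 0.11436 ÷ 4.8693 ÷ 1.7958 = 1.000003
Product ≈ 1 (deviation 0.000%, within rounding noise).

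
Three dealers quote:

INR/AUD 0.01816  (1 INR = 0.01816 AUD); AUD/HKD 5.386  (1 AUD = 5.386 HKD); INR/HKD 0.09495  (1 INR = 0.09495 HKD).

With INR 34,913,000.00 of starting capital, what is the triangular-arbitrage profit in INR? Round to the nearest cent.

Profitable loop is INR → AUD → HKD → INR:
INR 34,913,000.00 × 0.01816 = AUD 634,020.08
AUD 634,020.08 × 5.386 = HKD 3,414,832.15
HKD 3,414,832.15 ÷ 0.09495 = INR 35,964,530.29
Profit = INR 35,964,530.29 − INR 34,913,000.00

Profit: INR 1,051,530.29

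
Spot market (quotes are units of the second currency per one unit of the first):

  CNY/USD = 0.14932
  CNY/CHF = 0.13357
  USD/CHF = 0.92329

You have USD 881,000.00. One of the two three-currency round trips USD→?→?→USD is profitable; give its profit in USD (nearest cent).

Profit: USD 28,333.30

Profitable loop is USD → CHF → CNY → USD:
USD 881,000.00 × 0.92329 = CHF 813,418.49
CHF 813,418.49 ÷ 0.13357 = CNY 6,089,829.23
CNY 6,089,829.23 × 0.14932 = USD 909,333.30
Profit = USD 909,333.30 − USD 881,000.00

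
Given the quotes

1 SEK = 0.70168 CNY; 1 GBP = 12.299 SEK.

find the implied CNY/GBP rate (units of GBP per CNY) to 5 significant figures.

CNY/GBP = 0.11588

1 CNY ÷ 0.70168 = 1.42515 SEK
1.42515 SEK ÷ 12.299 = 0.115875 GBP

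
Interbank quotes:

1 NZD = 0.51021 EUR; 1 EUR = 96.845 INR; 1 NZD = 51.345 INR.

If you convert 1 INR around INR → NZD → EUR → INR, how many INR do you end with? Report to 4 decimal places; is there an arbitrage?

Around INR → NZD → EUR → INR: 1 ÷ 51.345 × 0.51021 × 96.845 = 0.962339
Product < 1; profitable direction is INR → EUR → NZD → INR.

0.9623 (arbitrage exists)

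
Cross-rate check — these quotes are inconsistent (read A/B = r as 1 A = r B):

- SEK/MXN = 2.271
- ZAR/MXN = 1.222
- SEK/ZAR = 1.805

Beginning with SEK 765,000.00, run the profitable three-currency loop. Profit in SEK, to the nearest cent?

Profit: SEK 22,644.34

Profitable loop is SEK → MXN → ZAR → SEK:
SEK 765,000.00 × 2.271 = MXN 1,737,315.00
MXN 1,737,315.00 ÷ 1.222 = ZAR 1,421,698.04
ZAR 1,421,698.04 ÷ 1.805 = SEK 787,644.34
Profit = SEK 787,644.34 − SEK 765,000.00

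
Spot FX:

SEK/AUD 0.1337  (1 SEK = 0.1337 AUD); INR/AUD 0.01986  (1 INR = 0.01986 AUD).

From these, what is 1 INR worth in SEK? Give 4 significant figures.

INR/SEK = 0.1485

1 INR × 0.01986 = 0.01986 AUD
0.01986 AUD ÷ 0.1337 = 0.148542 SEK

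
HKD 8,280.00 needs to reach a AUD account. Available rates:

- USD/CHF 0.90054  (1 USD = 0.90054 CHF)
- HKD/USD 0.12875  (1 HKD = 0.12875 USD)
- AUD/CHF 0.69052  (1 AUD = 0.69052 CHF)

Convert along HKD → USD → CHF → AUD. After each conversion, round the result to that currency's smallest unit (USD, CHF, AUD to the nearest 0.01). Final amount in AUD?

HKD 8,280.00 × 0.12875 = USD 1,066.05
USD 1,066.05 × 0.90054 = CHF 960.02
CHF 960.02 ÷ 0.69052 = AUD 1,390.29

AUD 1,390.29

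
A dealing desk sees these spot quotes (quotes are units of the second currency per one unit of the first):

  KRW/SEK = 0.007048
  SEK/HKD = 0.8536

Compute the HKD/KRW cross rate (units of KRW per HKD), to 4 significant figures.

1 HKD ÷ 0.8536 = 1.17151 SEK
1.17151 SEK ÷ 0.007048 = 166.219 KRW

HKD/KRW = 166.2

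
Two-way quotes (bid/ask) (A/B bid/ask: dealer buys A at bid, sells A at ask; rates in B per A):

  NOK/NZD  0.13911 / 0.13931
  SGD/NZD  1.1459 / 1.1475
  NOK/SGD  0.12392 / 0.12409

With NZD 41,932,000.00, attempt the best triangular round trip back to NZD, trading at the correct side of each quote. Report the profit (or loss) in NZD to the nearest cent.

Net profit: NZD 809,662.34

Best loop NZD → NOK → SGD → NZD:
NZD 41,932,000.00 ÷ 0.13931 (buy NOK at ask) = NOK 300,997,774.75
NOK 300,997,774.75 × 0.12392 (sell NOK at bid) = SGD 37,299,644.25
SGD 37,299,644.25 × 1.1459 (sell SGD at bid) = NZD 42,741,662.34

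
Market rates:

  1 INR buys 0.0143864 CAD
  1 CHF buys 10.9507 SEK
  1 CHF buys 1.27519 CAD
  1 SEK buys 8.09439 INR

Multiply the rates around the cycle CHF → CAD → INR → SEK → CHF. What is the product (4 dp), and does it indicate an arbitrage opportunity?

Around CHF → CAD → INR → SEK → CHF: 1 × 1.27519 ÷ 0.0143864 ÷ 8.09439 ÷ 10.9507 = 0.999993
Product ≈ 1 (deviation 0.001%, within rounding noise).

1.0000 (no arbitrage)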